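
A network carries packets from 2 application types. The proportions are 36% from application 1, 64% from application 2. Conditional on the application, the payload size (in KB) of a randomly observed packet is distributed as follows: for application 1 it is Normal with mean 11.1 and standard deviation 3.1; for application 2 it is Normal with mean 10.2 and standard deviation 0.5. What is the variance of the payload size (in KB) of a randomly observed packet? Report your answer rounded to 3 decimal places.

3.806

Per component, 1: μ=11.1, E[X²]=132.82; 2: μ=10.2, E[X²]=104.29.
E[X] = 0.36·11.1 + 0.64·10.2 = 10.524.
E[X²] = 0.36·132.82 + 0.64·104.29 = 114.561.
Var(X) = E[X²] − (E[X])² = 114.561 − 110.755 = 3.80622.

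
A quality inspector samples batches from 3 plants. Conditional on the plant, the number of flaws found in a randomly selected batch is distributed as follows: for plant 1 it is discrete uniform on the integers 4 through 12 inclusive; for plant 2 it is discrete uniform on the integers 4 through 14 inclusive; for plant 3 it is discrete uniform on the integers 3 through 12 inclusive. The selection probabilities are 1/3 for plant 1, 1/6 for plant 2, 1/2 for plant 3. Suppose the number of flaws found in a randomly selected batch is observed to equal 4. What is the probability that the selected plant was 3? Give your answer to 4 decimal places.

0.4893

Likelihoods P(X=4 | ·): 1: 0.111111; 2: 0.0909091; 3: 0.1.
Posterior ∝ prior × likelihood. Numerator for 3: 0.5·0.1 = 0.05.
Normalizing constant: 0.333333·0.111111 + 0.166667·0.0909091 + 0.5·0.1 = 0.102189.
P(3 | observation) = 0.05 / 0.102189 = 0.489292.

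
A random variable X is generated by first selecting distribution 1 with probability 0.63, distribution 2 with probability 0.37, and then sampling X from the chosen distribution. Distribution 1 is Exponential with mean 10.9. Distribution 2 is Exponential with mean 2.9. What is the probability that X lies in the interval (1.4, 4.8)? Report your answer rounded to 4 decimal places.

0.3061

Conditional on each component, P(1.4 < X < 4.8): 1: 0.235666; 2: 0.42602.
By total probability, P(1.4 < X < 4.8) = 0.63·0.235666 + 0.37·0.42602 = 0.306097.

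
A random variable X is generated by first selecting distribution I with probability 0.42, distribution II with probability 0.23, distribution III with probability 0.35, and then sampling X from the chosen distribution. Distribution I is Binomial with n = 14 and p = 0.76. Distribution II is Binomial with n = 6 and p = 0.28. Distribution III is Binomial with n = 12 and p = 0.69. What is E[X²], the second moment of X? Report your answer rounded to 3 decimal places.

74.442

For each component E[X²] = Var + (mean)², giving I: 115.763; II: 4.032; III: 71.1252.
Overall E[X²] = 0.42·115.763 + 0.23·4.032 + 0.35·71.1252 = 74.4417.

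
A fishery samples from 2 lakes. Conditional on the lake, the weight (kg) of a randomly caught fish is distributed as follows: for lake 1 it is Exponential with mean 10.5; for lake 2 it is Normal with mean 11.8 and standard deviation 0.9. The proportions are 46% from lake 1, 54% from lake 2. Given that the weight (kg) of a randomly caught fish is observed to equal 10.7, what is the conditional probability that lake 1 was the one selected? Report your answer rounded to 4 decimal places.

Likelihoods f(10.7 | ·): 1: 0.0343751; 2: 0.210033.
Posterior ∝ prior × likelihood. Numerator for 1: 0.46·0.0343751 = 0.0158125.
Normalizing constant: 0.46·0.0343751 + 0.54·0.210033 = 0.12923.
P(1 | observation) = 0.0158125 / 0.12923 = 0.122359.

0.1224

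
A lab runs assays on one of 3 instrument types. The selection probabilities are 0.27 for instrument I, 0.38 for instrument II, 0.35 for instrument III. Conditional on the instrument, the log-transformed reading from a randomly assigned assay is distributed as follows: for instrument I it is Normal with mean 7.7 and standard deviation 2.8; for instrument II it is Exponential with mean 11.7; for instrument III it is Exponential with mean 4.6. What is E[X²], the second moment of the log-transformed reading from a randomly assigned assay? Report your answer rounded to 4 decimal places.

136.9735

For each component E[X²] = Var + (mean)², giving I: 67.13; II: 273.78; III: 42.32.
Overall E[X²] = 0.27·67.13 + 0.38·273.78 + 0.35·42.32 = 136.973.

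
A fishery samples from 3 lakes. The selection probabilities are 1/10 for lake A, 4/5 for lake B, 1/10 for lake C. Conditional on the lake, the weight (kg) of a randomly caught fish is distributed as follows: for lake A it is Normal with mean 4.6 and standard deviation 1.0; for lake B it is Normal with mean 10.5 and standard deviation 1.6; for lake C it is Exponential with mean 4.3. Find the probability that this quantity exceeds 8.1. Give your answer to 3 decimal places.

0.762

Conditional on each lake, P(X > 8.1): A: 0.000232629; B: 0.933193; C: 0.152023.
By total probability, P(X > 8.1) = 0.1·0.000232629 + 0.8·0.933193 + 0.1·0.152023 = 0.76178.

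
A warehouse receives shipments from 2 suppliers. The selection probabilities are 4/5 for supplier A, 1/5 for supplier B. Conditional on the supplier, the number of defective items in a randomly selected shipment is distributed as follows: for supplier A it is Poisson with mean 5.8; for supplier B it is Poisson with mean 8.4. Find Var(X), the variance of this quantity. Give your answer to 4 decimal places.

Per component, A: μ=5.8, E[X²]=39.44; B: μ=8.4, E[X²]=78.96.
E[X] = 0.8·5.8 + 0.2·8.4 = 6.32.
E[X²] = 0.8·39.44 + 0.2·78.96 = 47.344.
Var(X) = E[X²] − (E[X])² = 47.344 − 39.9424 = 7.4016.

7.4016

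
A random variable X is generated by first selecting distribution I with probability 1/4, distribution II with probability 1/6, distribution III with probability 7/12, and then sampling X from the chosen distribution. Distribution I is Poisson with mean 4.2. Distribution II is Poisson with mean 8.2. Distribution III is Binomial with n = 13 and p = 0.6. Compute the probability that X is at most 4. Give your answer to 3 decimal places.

Conditional on each component, P(X ≤ 4): I: 0.589827; II: 0.0887402; III: 0.0320843.
By total probability, P(X ≤ 4) = 0.25·0.589827 + 0.166667·0.0887402 + 0.583333·0.0320843 = 0.180963.

0.181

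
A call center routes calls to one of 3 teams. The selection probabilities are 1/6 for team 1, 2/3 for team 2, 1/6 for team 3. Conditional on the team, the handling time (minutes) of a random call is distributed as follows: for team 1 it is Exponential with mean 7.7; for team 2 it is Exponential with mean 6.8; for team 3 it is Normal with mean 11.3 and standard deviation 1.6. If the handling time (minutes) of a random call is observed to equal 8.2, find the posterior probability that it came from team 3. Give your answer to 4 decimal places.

0.1473

Likelihoods f(8.2 | ·): 1: 0.0447728; 2: 0.0440335; 3: 0.0381628.
Posterior ∝ prior × likelihood. Numerator for 3: 0.166667·0.0381628 = 0.00636046.
Normalizing constant: 0.166667·0.0447728 + 0.666667·0.0440335 + 0.166667·0.0381628 = 0.0431782.
P(3 | observation) = 0.00636046 / 0.0431782 = 0.147307.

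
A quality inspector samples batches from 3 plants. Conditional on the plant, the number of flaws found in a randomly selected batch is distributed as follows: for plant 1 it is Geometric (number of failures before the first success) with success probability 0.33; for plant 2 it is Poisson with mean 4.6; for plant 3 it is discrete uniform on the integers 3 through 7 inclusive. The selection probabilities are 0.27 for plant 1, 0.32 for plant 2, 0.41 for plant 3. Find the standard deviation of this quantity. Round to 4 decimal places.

Per component, 1: μ=2.0303, E[X²]=10.2746; 2: μ=4.6, E[X²]=25.76; 3: μ=5, E[X²]=27.
E[X] = 0.27·2.0303 + 0.32·4.6 + 0.41·5 = 4.07018.
E[X²] = 0.27·10.2746 + 0.32·25.76 + 0.41·27 = 22.0873.
Var(X) = E[X²] − (E[X])² = 22.0873 − 16.5664 = 5.52095.
SD(X) = √5.52095 = 2.34967.

2.3497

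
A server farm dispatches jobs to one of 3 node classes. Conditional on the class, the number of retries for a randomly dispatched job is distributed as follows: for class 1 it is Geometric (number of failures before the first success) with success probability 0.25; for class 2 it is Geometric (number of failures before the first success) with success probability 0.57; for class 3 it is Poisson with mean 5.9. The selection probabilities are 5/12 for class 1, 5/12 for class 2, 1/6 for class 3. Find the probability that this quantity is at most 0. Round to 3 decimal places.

0.342

Conditional on each class, P(X ≤ 0): 1: 0.25; 2: 0.57; 3: 0.00273944.
By total probability, P(X ≤ 0) = 0.416667·0.25 + 0.416667·0.57 + 0.166667·0.00273944 = 0.342123.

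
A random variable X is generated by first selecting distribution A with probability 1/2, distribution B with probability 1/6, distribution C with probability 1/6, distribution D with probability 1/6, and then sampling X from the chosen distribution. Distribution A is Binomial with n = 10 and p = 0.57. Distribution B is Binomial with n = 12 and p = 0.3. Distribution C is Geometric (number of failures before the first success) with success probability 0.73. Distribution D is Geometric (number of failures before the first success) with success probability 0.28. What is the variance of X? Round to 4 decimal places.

Per component, A: μ=5.7, E[X²]=34.941; B: μ=3.6, E[X²]=15.48; C: μ=0.369863, E[X²]=0.64346; D: μ=2.57143, E[X²]=15.7959.
E[X] = 0.5·5.7 + 0.166667·3.6 + 0.166667·0.369863 + 0.166667·2.57143 = 3.94022.
E[X²] = 0.5·34.941 + 0.166667·15.48 + 0.166667·0.64346 + 0.166667·15.7959 = 22.7904.
Var(X) = E[X²] − (E[X])² = 22.7904 − 15.5253 = 7.2651.

7.2651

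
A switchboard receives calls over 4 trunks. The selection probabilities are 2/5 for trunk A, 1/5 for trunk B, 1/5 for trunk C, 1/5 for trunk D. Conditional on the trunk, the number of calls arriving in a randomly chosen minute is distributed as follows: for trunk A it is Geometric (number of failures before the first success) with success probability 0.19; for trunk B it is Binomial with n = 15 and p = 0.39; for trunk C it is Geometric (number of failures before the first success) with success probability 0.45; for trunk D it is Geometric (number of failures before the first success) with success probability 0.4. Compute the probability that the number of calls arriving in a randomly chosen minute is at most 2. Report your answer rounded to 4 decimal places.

Conditional on each trunk, P(X ≤ 2): A: 0.468559; B: 0.0322391; C: 0.833625; D: 0.784.
By total probability, P(X ≤ 2) = 0.4·0.468559 + 0.2·0.0322391 + 0.2·0.833625 + 0.2·0.784 = 0.517396.

0.5174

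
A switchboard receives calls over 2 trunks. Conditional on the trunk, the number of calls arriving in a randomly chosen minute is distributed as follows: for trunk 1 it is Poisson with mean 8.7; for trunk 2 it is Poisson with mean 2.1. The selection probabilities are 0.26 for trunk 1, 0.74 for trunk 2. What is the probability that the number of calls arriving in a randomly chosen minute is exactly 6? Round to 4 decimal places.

Conditional on each trunk, P(X = 6): 1: 0.100328; 2: 0.014587.
By total probability, P(X = 6) = 0.26·0.100328 + 0.74·0.014587 = 0.0368796.

0.0369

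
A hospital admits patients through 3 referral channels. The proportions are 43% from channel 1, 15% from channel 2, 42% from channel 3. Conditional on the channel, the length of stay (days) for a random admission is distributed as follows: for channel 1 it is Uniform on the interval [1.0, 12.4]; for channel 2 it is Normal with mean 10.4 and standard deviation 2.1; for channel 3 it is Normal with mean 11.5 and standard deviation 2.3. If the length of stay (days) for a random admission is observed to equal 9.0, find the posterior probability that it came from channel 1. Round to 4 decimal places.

Likelihoods f(9.0 | ·): 1: 0.0877193; 2: 0.152118; 3: 0.096079.
Posterior ∝ prior × likelihood. Numerator for 1: 0.43·0.0877193 = 0.0377193.
Normalizing constant: 0.43·0.0877193 + 0.15·0.152118 + 0.42·0.096079 = 0.10089.
P(1 | observation) = 0.0377193 / 0.10089 = 0.373865.

0.3739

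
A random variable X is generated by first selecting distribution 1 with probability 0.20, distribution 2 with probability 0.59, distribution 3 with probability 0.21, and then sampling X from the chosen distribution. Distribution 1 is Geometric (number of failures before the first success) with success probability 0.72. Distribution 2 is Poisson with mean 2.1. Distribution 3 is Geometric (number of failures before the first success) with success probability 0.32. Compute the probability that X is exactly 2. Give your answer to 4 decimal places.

0.2017

Conditional on each component, P(X = 2): 1: 0.056448; 2: 0.270016; 3: 0.147968.
By total probability, P(X = 2) = 0.2·0.056448 + 0.59·0.270016 + 0.21·0.147968 = 0.201673.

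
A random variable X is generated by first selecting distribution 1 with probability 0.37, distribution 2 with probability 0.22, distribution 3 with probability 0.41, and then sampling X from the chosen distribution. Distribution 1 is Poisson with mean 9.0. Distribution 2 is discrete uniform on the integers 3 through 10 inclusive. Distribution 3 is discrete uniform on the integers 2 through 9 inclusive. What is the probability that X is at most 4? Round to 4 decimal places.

Conditional on each component, P(X ≤ 4): 1: 0.0549636; 2: 0.25; 3: 0.375.
By total probability, P(X ≤ 4) = 0.37·0.0549636 + 0.22·0.25 + 0.41·0.375 = 0.229087.

0.2291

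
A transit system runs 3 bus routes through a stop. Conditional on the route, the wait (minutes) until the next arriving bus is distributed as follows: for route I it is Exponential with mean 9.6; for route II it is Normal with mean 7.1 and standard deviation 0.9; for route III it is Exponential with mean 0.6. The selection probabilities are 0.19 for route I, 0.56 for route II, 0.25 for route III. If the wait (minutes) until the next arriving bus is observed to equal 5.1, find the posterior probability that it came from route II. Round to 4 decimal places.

Likelihoods f(5.1 | ·): I: 0.0612364; II: 0.0375263; III: 0.000339114.
Posterior ∝ prior × likelihood. Numerator for II: 0.56·0.0375263 = 0.0210147.
Normalizing constant: 0.19·0.0612364 + 0.56·0.0375263 + 0.25·0.000339114 = 0.0327344.
P(II | observation) = 0.0210147 / 0.0327344 = 0.641976.

0.6420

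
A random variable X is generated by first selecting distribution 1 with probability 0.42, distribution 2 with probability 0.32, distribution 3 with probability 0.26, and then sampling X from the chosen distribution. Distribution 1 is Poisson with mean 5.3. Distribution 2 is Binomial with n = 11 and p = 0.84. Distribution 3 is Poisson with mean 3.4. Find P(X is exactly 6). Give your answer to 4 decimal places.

0.0886

Conditional on each component, P(X = 6): 1: 0.15366; 2: 0.0170184; 3: 0.0716044.
By total probability, P(X = 6) = 0.42·0.15366 + 0.32·0.0170184 + 0.26·0.0716044 = 0.0886004.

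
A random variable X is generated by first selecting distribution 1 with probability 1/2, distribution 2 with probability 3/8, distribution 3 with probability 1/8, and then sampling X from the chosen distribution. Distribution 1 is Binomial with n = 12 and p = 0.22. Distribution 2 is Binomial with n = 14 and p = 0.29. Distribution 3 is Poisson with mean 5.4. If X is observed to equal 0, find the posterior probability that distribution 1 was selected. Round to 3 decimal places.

0.874

Likelihoods P(X=0 | ·): 1: 0.0507149; 2: 0.00827212; 3: 0.00451658.
Posterior ∝ prior × likelihood. Numerator for 1: 0.5·0.0507149 = 0.0253574.
Normalizing constant: 0.5·0.0507149 + 0.375·0.00827212 + 0.125·0.00451658 = 0.029024.
P(1 | observation) = 0.0253574 / 0.029024 = 0.87367.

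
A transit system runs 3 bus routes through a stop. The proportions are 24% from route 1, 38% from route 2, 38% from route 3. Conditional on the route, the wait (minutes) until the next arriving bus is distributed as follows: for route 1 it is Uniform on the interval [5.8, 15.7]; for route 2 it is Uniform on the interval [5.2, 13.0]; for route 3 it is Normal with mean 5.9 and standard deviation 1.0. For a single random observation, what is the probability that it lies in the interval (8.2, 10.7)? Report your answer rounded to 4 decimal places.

Conditional on each route, P(8.2 < X < 10.7): 1: 0.252525; 2: 0.320513; 3: 0.0107233.
By total probability, P(8.2 < X < 10.7) = 0.24·0.252525 + 0.38·0.320513 + 0.38·0.0107233 = 0.186476.

0.1865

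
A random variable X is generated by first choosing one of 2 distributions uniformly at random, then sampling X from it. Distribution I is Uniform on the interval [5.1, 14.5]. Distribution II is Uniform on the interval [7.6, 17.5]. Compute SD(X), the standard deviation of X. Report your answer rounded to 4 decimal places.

Per component, I: μ=9.8, E[X²]=103.403; II: μ=12.55, E[X²]=165.67.
E[X] = 0.5·9.8 + 0.5·12.55 = 11.175.
E[X²] = 0.5·103.403 + 0.5·165.67 = 134.537.
Var(X) = E[X²] − (E[X])² = 134.537 − 124.881 = 9.65604.
SD(X) = √9.65604 = 3.10742.

3.1074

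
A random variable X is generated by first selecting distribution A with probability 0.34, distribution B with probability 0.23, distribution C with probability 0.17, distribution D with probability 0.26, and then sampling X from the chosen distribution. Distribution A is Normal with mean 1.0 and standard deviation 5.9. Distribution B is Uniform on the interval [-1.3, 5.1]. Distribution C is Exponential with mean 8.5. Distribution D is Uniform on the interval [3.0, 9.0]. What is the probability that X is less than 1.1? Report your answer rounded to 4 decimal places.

Conditional on each component, P(X < 1.1): A: 0.506761; B: 0.375; C: 0.121388; D: 0.
By total probability, P(X < 1.1) = 0.34·0.506761 + 0.23·0.375 + 0.17·0.121388 + 0.26·0 = 0.279185.

0.2792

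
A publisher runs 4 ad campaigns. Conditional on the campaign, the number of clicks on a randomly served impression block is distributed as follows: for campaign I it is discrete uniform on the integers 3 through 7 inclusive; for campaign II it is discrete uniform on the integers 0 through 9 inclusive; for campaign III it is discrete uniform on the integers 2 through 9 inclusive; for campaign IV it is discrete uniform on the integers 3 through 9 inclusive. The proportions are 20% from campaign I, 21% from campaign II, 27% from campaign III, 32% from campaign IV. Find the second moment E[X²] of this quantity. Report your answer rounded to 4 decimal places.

For each component E[X²] = Var + (mean)², giving I: 27; II: 28.5; III: 35.5; IV: 40.
Overall E[X²] = 0.2·27 + 0.21·28.5 + 0.27·35.5 + 0.32·40 = 33.77.

33.7700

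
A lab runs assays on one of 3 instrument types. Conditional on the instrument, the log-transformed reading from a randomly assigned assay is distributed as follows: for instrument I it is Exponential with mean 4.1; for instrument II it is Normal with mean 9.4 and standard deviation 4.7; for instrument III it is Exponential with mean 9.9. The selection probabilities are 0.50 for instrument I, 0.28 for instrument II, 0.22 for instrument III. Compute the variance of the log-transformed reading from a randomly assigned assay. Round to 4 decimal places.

43.8008

Per component, I: μ=4.1, E[X²]=33.62; II: μ=9.4, E[X²]=110.45; III: μ=9.9, E[X²]=196.02.
E[X] = 0.5·4.1 + 0.28·9.4 + 0.22·9.9 = 6.86.
E[X²] = 0.5·33.62 + 0.28·110.45 + 0.22·196.02 = 90.8604.
Var(X) = E[X²] − (E[X])² = 90.8604 − 47.0596 = 43.8008.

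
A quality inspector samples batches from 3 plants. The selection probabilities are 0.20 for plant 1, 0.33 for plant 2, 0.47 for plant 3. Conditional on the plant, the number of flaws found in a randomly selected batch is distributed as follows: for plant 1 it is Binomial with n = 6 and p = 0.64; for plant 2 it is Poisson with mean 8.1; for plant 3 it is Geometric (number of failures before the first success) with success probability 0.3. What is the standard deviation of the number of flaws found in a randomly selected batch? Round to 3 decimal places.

3.630

Per component, 1: μ=3.84, E[X²]=16.128; 2: μ=8.1, E[X²]=73.71; 3: μ=2.33333, E[X²]=13.2222.
E[X] = 0.2·3.84 + 0.33·8.1 + 0.47·2.33333 = 4.53767.
E[X²] = 0.2·16.128 + 0.33·73.71 + 0.47·13.2222 = 33.7643.
Var(X) = E[X²] − (E[X])² = 33.7643 − 20.5904 = 13.1739.
SD(X) = √13.1739 = 3.62959.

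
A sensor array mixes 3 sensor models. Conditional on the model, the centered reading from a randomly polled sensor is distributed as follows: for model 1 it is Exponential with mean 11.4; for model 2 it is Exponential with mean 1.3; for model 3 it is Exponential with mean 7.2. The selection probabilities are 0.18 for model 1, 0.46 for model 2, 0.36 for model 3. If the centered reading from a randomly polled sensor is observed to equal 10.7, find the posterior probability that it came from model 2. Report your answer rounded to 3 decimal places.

0.005

Likelihoods f(10.7 | ·): 1: 0.0343137; 2: 0.00020487; 3: 0.0314237.
Posterior ∝ prior × likelihood. Numerator for 2: 0.46·0.00020487 = 9.42403e-05.
Normalizing constant: 0.18·0.0343137 + 0.46·0.00020487 + 0.36·0.0314237 = 0.0175833.
P(2 | observation) = 9.42403e-05 / 0.0175833 = 0.00535966.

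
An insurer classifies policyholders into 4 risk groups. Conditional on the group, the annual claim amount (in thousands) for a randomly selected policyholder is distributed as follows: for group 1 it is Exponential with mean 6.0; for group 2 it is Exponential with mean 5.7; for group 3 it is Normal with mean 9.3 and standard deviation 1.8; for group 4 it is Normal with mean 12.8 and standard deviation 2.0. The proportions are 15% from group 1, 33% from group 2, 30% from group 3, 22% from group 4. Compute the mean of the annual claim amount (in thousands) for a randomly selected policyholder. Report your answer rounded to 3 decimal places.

8.387

Component means — 1: 6; 2: 5.7; 3: 9.3; 4: 12.8.
E[X] = 0.15·6 + 0.33·5.7 + 0.3·9.3 + 0.22·12.8 = 8.387.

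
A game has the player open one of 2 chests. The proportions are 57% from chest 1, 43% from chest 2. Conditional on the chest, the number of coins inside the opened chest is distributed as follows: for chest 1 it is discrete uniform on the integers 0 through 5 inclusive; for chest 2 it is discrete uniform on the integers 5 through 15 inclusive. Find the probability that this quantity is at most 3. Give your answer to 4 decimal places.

Conditional on each chest, P(X ≤ 3): 1: 0.666667; 2: 0.
By total probability, P(X ≤ 3) = 0.57·0.666667 + 0.43·0 = 0.38.

0.3800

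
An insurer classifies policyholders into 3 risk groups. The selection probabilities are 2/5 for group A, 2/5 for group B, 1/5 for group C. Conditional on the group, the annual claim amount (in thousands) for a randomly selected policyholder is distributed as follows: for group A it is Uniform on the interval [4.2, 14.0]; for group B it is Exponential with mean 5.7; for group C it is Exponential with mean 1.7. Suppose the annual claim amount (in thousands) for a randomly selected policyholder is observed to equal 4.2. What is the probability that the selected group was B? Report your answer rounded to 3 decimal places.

0.398

Likelihoods f(4.2 | ·): A: 0.102041; B: 0.0839689; C: 0.0497265.
Posterior ∝ prior × likelihood. Numerator for B: 0.4·0.0839689 = 0.0335876.
Normalizing constant: 0.4·0.102041 + 0.4·0.0839689 + 0.2·0.0497265 = 0.0843492.
P(B | observation) = 0.0335876 / 0.0843492 = 0.398197.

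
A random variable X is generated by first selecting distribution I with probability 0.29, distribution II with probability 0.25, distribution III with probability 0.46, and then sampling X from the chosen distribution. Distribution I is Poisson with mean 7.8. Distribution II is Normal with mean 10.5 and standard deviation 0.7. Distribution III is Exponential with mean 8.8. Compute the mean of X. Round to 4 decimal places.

8.9350

Component means — I: 7.8; II: 10.5; III: 8.8.
E[X] = 0.29·7.8 + 0.25·10.5 + 0.46·8.8 = 8.935.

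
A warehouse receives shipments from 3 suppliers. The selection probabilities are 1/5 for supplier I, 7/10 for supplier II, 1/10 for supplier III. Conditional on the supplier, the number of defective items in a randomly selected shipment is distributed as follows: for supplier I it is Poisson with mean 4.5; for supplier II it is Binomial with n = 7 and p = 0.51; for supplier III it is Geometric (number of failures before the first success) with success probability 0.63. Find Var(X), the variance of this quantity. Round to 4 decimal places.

3.2678

Per component, I: μ=4.5, E[X²]=24.75; II: μ=3.57, E[X²]=14.4942; III: μ=0.587302, E[X²]=1.27715.
E[X] = 0.2·4.5 + 0.7·3.57 + 0.1·0.587302 = 3.45773.
E[X²] = 0.2·24.75 + 0.7·14.4942 + 0.1·1.27715 = 15.2237.
Var(X) = E[X²] − (E[X])² = 15.2237 − 11.9559 = 3.26776.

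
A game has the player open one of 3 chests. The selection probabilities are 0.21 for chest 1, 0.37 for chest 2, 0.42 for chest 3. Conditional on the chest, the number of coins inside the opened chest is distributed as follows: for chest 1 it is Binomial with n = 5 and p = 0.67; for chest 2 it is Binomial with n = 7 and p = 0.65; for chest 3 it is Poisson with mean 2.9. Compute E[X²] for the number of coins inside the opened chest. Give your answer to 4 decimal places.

15.5882

For each component E[X²] = Var + (mean)², giving 1: 12.328; 2: 22.295; 3: 11.31.
Overall E[X²] = 0.21·12.328 + 0.37·22.295 + 0.42·11.31 = 15.5882.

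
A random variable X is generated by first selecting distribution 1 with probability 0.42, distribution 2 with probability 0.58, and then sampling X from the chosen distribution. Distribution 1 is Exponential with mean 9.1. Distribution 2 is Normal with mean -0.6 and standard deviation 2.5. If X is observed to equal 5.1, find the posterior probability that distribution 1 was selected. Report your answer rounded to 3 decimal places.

Likelihoods f(5.1 | ·): 1: 0.0627426; 2: 0.0118618.
Posterior ∝ prior × likelihood. Numerator for 1: 0.42·0.0627426 = 0.0263519.
Normalizing constant: 0.42·0.0627426 + 0.58·0.0118618 = 0.0332318.
P(1 | observation) = 0.0263519 / 0.0332318 = 0.792973.

0.793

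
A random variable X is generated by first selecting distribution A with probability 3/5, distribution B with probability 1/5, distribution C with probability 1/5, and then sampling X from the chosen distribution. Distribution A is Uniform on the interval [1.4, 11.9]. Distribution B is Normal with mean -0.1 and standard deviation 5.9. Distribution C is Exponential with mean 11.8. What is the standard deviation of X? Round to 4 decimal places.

7.3917

Per component, A: μ=6.65, E[X²]=53.41; B: μ=-0.1, E[X²]=34.82; C: μ=11.8, E[X²]=278.48.
E[X] = 0.6·6.65 + 0.2·-0.1 + 0.2·11.8 = 6.33.
E[X²] = 0.6·53.41 + 0.2·34.82 + 0.2·278.48 = 94.706.
Var(X) = E[X²] − (E[X])² = 94.706 − 40.0689 = 54.6371.
SD(X) = √54.6371 = 7.39169.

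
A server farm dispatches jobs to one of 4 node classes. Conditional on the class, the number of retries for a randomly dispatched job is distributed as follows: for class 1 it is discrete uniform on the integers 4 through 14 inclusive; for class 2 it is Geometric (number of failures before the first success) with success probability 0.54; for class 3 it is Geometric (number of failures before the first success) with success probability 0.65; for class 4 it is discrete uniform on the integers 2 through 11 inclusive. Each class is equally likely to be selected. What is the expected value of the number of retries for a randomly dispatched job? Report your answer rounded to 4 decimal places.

4.2226

Component means — 1: 9; 2: 0.851852; 3: 0.538462; 4: 6.5.
E[X] = 0.25·9 + 0.25·0.851852 + 0.25·0.538462 + 0.25·6.5 = 4.22258.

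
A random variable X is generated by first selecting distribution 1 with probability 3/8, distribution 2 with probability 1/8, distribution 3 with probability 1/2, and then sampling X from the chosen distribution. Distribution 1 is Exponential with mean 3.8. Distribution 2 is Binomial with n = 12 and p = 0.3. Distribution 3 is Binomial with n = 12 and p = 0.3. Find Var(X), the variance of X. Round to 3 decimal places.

Per component, 1: μ=3.8, E[X²]=28.88; 2: μ=3.6, E[X²]=15.48; 3: μ=3.6, E[X²]=15.48.
E[X] = 0.375·3.8 + 0.125·3.6 + 0.5·3.6 = 3.675.
E[X²] = 0.375·28.88 + 0.125·15.48 + 0.5·15.48 = 20.505.
Var(X) = E[X²] − (E[X])² = 20.505 − 13.5056 = 6.99938.

6.999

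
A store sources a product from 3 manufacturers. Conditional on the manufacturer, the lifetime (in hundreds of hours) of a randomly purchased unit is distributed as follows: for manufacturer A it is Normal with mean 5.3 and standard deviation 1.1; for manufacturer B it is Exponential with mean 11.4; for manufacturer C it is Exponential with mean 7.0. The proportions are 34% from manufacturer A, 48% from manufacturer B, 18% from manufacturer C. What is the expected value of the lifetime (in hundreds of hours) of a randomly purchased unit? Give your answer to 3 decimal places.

Component means — A: 5.3; B: 11.4; C: 7.
E[X] = 0.34·5.3 + 0.48·11.4 + 0.18·7 = 8.534.

8.534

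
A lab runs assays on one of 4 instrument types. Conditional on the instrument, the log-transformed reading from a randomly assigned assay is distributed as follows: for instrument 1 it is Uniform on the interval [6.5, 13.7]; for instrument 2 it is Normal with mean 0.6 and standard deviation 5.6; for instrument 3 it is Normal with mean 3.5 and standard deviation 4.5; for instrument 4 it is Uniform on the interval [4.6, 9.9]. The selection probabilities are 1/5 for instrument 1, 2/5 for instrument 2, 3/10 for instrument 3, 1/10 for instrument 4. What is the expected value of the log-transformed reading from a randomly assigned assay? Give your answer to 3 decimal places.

4.035

Component means — 1: 10.1; 2: 0.6; 3: 3.5; 4: 7.25.
E[X] = 0.2·10.1 + 0.4·0.6 + 0.3·3.5 + 0.1·7.25 = 4.035.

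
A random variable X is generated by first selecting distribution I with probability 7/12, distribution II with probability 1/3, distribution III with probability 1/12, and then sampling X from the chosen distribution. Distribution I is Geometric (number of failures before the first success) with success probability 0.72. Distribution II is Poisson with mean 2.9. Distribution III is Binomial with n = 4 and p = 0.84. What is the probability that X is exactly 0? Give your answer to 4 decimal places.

0.4384

Conditional on each component, P(X = 0): I: 0.72; II: 0.0550232; III: 0.00065536.
By total probability, P(X = 0) = 0.583333·0.72 + 0.333333·0.0550232 + 0.0833333·0.00065536 = 0.438396.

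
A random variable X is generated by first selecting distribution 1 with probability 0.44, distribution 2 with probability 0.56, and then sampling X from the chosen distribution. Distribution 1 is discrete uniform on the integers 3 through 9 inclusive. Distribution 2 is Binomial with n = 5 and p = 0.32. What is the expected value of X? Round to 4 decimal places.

Component means — 1: 6; 2: 1.6.
E[X] = 0.44·6 + 0.56·1.6 = 3.536.

3.5360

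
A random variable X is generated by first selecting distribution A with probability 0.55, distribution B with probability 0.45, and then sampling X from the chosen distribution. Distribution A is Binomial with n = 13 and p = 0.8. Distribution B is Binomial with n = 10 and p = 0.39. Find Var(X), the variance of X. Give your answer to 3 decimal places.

Per component, A: μ=10.4, E[X²]=110.24; B: μ=3.9, E[X²]=17.589.
E[X] = 0.55·10.4 + 0.45·3.9 = 7.475.
E[X²] = 0.55·110.24 + 0.45·17.589 = 68.5471.
Var(X) = E[X²] − (E[X])² = 68.5471 − 55.8756 = 12.6714.

12.671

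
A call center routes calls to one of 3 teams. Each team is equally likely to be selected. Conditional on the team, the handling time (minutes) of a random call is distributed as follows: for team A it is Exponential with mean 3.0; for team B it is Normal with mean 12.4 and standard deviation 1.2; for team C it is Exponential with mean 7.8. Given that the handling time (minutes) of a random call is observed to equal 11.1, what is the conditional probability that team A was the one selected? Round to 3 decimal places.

0.037

Likelihoods f(11.1 | ·): A: 0.00824118; B: 0.184877; C: 0.0308938.
Posterior ∝ prior × likelihood. Numerator for A: 0.333333·0.00824118 = 0.00274706.
Normalizing constant: 0.333333·0.00824118 + 0.333333·0.184877 + 0.333333·0.0308938 = 0.0746706.
P(A | observation) = 0.00274706 / 0.0746706 = 0.036789.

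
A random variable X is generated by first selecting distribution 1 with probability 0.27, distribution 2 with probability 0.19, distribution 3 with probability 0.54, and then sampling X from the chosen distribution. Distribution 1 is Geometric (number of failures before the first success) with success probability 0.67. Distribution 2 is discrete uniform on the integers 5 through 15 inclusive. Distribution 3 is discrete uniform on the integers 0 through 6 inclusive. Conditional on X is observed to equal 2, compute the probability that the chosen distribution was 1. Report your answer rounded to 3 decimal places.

0.203

Likelihoods P(X=2 | ·): 1: 0.072963; 2: 0; 3: 0.142857.
Posterior ∝ prior × likelihood. Numerator for 1: 0.27·0.072963 = 0.0197.
Normalizing constant: 0.27·0.072963 + 0.19·0 + 0.54·0.142857 = 0.0968429.
P(1 | observation) = 0.0197 / 0.0968429 = 0.203422.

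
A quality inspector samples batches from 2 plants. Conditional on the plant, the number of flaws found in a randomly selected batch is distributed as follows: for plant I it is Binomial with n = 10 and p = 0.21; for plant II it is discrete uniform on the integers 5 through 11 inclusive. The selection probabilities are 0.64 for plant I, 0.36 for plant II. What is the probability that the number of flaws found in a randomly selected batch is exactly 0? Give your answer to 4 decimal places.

0.0606

Conditional on each plant, P(X = 0): I: 0.0946828; II: 0.
By total probability, P(X = 0) = 0.64·0.0946828 + 0.36·0 = 0.060597.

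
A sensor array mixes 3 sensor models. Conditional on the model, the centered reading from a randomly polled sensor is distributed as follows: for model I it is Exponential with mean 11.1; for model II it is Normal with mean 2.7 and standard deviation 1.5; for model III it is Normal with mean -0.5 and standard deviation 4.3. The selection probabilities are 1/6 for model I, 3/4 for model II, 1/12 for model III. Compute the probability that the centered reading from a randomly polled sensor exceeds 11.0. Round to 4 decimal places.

Conditional on each model, P(X > 11.0): I: 0.371209; II: 1.57101e-08; III: 0.00374295.
By total probability, P(X > 11.0) = 0.166667·0.371209 + 0.75·1.57101e-08 + 0.0833333·0.00374295 = 0.06218.

0.0622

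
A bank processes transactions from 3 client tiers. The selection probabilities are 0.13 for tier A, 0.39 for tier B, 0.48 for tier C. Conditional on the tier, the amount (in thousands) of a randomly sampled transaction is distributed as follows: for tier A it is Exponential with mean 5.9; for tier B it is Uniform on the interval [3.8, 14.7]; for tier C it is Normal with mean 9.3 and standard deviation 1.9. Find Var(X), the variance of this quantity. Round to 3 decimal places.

11.410

Per component, A: μ=5.9, E[X²]=69.62; B: μ=9.25, E[X²]=95.4633; C: μ=9.3, E[X²]=90.1.
E[X] = 0.13·5.9 + 0.39·9.25 + 0.48·9.3 = 8.8385.
E[X²] = 0.13·69.62 + 0.39·95.4633 + 0.48·90.1 = 89.5293.
Var(X) = E[X²] − (E[X])² = 89.5293 − 78.1191 = 11.4102.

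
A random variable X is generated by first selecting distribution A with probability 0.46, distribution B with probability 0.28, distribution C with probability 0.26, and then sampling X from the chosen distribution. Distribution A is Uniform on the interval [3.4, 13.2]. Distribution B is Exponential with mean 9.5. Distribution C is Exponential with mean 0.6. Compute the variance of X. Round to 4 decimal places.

Per component, A: μ=8.3, E[X²]=76.8933; B: μ=9.5, E[X²]=180.5; C: μ=0.6, E[X²]=0.72.
E[X] = 0.46·8.3 + 0.28·9.5 + 0.26·0.6 = 6.634.
E[X²] = 0.46·76.8933 + 0.28·180.5 + 0.26·0.72 = 86.0981.
Var(X) = E[X²] − (E[X])² = 86.0981 − 44.01 = 42.0882.

42.0882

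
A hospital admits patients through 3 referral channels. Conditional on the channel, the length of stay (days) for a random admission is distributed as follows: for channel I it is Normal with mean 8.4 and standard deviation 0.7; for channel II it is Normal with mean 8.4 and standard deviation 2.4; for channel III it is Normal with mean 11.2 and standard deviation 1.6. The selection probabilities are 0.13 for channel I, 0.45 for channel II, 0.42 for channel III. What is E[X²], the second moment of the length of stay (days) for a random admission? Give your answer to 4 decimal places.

For each component E[X²] = Var + (mean)², giving I: 71.05; II: 76.32; III: 128.
Overall E[X²] = 0.13·71.05 + 0.45·76.32 + 0.42·128 = 97.3405.

97.3405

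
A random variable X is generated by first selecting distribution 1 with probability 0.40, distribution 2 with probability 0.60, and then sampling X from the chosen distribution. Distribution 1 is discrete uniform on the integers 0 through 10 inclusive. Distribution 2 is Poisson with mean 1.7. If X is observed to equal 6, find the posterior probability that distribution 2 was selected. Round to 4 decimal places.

0.0918

Likelihoods P(X=6 | ·): 1: 0.0909091; 2: 0.00612436.
Posterior ∝ prior × likelihood. Numerator for 2: 0.6·0.00612436 = 0.00367461.
Normalizing constant: 0.4·0.0909091 + 0.6·0.00612436 = 0.0400382.
P(2 | observation) = 0.00367461 / 0.0400382 = 0.0917776.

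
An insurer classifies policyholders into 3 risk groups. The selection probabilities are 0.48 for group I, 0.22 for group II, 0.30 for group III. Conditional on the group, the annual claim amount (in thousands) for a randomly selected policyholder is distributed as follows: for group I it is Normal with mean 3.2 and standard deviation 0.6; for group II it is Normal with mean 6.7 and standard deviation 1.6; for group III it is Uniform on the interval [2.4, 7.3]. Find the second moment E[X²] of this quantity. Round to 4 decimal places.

For each component E[X²] = Var + (mean)², giving I: 10.6; II: 47.45; III: 25.5233.
Overall E[X²] = 0.48·10.6 + 0.22·47.45 + 0.3·25.5233 = 23.184.

23.1840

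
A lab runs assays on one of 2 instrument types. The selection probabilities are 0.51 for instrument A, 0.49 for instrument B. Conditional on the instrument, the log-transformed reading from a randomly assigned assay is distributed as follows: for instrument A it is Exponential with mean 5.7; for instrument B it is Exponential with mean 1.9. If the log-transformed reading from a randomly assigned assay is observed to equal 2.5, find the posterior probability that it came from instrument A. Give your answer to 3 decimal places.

0.455

Likelihoods f(2.5 | ·): A: 0.113148; B: 0.141191.
Posterior ∝ prior × likelihood. Numerator for A: 0.51·0.113148 = 0.0577052.
Normalizing constant: 0.51·0.113148 + 0.49·0.141191 = 0.126889.
P(A | observation) = 0.0577052 / 0.126889 = 0.45477.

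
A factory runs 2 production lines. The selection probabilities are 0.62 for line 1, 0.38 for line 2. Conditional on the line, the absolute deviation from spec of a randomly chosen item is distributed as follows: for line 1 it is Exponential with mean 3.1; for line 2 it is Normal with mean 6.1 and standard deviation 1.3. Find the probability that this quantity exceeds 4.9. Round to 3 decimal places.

Conditional on each line, P(X > 4.9): 1: 0.205842; 2: 0.822016.
By total probability, P(X > 4.9) = 0.62·0.205842 + 0.38·0.822016 = 0.439988.

0.440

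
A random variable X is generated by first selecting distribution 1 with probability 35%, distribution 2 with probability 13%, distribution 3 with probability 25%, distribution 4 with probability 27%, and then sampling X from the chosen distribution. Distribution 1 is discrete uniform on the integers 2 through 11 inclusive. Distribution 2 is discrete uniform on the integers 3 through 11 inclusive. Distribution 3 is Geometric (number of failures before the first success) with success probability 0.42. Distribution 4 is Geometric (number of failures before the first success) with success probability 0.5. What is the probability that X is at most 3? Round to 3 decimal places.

Conditional on each component, P(X ≤ 3): 1: 0.2; 2: 0.111111; 3: 0.886835; 4: 0.9375.
By total probability, P(X ≤ 3) = 0.35·0.2 + 0.13·0.111111 + 0.25·0.886835 + 0.27·0.9375 = 0.559278.

0.559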